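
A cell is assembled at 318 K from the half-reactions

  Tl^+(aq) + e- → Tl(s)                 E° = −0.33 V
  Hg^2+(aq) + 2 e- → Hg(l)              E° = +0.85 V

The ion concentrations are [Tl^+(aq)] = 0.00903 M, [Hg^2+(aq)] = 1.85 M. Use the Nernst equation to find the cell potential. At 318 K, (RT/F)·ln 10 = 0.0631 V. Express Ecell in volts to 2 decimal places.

+1.32 V

The Hg²⁺/Hg couple has the more positive E°, so it is the cathode; Tl⁺/Tl is the anode.
The standard potential is +0.85 − (−0.33) = +1.18 V and the balanced reaction transfers n = 2 electrons.
The balanced reaction is Hg^2+(aq) + 2 Tl(s) → Hg(l) + 2 Tl^+(aq), so Q = [Tl^+(aq)]^2 / [Hg^2+(aq)] = 4.41×10^−5 and log Q = −4.356.
E = E° − (0.0631/n)·log Q = +1.18 − (0.0631/2)(−4.356) = +1.32 V.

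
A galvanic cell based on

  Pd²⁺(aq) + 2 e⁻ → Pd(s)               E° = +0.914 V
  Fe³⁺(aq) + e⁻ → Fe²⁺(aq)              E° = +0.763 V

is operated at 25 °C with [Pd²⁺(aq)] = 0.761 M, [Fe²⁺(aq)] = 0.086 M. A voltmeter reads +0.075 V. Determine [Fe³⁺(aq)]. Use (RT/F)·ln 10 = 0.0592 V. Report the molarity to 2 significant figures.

With Pd²⁺/Pd at the cathode and Fe³⁺/Fe²⁺ at the anode, E°cell = +0.914 − (+0.763) = +0.151 V (n = 2).
Since E = E° − (0.0592/n)·log Q, log Q = n(E° − E)/0.0592 = 2.568.
For Pd²⁺(aq) + 2 Fe²⁺(aq) → Pd(s) + 2 Fe³⁺(aq), the reaction quotient is Q = [Fe³⁺(aq)]^2 / ([Pd²⁺(aq)]·[Fe²⁺(aq)]^2).
Substituting the known concentrations and solving, log [Fe³⁺(aq)] = 0.159 and [Fe³⁺(aq)] = 1.4 M.

1.4 M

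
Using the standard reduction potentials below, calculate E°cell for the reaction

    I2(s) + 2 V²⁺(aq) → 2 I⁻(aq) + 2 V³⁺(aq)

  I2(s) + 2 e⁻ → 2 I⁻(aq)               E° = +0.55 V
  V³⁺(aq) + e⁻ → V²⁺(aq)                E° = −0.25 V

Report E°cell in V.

I2(s) gains electrons, so the I₂/I⁻ couple is the cathode; the V³⁺/V²⁺ couple is the anode.
E°cell = E°(cathode) − E°(anode) = +0.55 − (−0.25) = +0.80 V.

+0.80 V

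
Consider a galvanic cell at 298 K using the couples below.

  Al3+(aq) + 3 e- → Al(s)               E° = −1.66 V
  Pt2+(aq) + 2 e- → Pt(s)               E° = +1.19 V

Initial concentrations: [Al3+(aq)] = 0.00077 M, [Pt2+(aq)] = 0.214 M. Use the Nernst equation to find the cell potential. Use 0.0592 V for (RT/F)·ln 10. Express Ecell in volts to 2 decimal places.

+2.89 V

The Pt²⁺/Pt couple has the more positive E°, so it is the cathode; Al³⁺/Al is the anode.
The standard potential is +1.19 − (−1.66) = +2.85 V and the balanced reaction transfers n = 6 electrons.
Balancing gives 3 Pt2+(aq) + 2 Al(s) → 3 Pt(s) + 2 Al3+(aq); hence Q = [Al3+(aq)]^2 / [Pt2+(aq)]^3 = 6.05×10^−5 (log Q = −4.218).
Applying E = E° − (RT ln10/nF)·log Q gives +2.85 − (0.0592/6)(−4.218) = +2.89 V.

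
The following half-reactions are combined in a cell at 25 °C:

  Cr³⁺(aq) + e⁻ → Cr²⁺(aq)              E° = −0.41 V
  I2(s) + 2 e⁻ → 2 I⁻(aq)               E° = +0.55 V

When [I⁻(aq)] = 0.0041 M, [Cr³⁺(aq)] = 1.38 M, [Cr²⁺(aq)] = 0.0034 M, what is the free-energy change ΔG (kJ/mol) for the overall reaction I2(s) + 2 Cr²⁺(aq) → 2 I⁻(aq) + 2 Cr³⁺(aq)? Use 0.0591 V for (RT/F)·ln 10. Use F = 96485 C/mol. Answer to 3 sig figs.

E°cell = +0.55 − (−0.41) = +0.96 V; the balanced reaction transfers n = 2 electrons.
Q = ([I⁻(aq)]^2·[Cr³⁺(aq)]^2) / [Cr²⁺(aq)]^2 = 2.77, so log Q = 0.442 and E = +0.96 − (0.0591/2)(0.442) = +0.9469 V.
Finally ΔG = −nFE = −(2)(96485 C/mol)(+0.9469 V) = −183 kJ/mol.

−183 kJ/mol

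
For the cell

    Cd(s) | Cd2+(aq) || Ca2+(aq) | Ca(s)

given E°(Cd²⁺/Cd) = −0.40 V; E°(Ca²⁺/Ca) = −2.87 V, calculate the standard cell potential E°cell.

−2.47 V

By convention the left-hand electrode in cell notation is the anode (oxidation) and the right-hand electrode is the cathode (reduction).
E°cell = E°(right) − E°(left) = −2.87 − (−0.40) = −2.47 V.
The negative sign shows that, as written, the cell would require an external voltage to drive the reaction.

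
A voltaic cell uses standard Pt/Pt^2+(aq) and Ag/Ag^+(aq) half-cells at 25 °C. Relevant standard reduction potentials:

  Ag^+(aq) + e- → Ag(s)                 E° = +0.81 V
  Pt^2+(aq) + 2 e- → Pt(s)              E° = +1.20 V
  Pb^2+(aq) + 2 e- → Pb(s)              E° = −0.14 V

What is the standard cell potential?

Of the two couples in this cell, the one with the more positive reduction potential is reduced at the cathode: here that is Pt²⁺/Pt (+1.20 V); Ag⁺/Ag (+0.81 V) is the anode.
E°cell = E°(cathode) − E°(anode) = +1.20 − (+0.81) = +0.39 V.

+0.39 V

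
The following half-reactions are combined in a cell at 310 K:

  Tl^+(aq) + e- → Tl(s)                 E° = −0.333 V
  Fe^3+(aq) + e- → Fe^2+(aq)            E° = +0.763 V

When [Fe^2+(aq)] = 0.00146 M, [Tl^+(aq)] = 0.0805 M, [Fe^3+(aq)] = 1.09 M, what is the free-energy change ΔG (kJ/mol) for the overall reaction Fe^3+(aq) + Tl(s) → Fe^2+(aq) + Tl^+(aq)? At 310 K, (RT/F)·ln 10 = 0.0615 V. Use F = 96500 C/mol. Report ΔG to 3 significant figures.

E°cell = +0.763 − (−0.333) = +1.096 V; the balanced reaction transfers n = 1 electron.
Q = ([Fe^2+(aq)]·[Tl^+(aq)]) / [Fe^3+(aq)] = 0.000108, so log Q = −3.967 and E = +1.096 − (0.0615/1)(−3.967) = +1.3400 V.
Finally ΔG = −nFE = −(1)(96500 C/mol)(+1.3400 V) = −129 kJ/mol.

−129 kJ/mol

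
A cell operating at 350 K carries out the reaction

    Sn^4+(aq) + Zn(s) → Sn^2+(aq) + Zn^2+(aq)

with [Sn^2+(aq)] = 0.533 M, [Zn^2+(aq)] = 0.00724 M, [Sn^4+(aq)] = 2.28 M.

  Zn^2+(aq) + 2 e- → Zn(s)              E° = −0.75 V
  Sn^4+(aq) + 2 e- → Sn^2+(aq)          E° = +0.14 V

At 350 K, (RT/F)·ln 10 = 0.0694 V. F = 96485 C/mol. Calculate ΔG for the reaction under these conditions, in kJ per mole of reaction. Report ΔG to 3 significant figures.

The standard cell potential is +0.14 − (−0.75) = +0.89 V, with n = 2 electrons in the balanced equation.
Q = ([Sn^2+(aq)]·[Zn^2+(aq)]) / [Sn^4+(aq)] = 0.00169, so log Q = −2.771 and E = +0.89 − (0.0694/2)(−2.771) = +0.9862 V.
Then ΔG = −nFE = −2 × 96485 × +0.9862 J/mol = −190 kJ/mol.

−190 kJ/mol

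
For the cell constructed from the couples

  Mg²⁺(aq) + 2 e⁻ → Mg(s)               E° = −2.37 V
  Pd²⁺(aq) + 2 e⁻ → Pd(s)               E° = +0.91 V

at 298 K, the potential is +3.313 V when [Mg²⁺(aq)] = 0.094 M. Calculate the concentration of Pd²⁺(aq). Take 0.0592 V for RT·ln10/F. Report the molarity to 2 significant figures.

1.2 M

With Pd²⁺/Pd at the cathode and Mg²⁺/Mg at the anode, E°cell = +0.91 − (−2.37) = +3.28 V (n = 2).
Since E = E° − (0.0592/n)·log Q, log Q = n(E° − E)/0.0592 = −1.115.
The balanced reaction is Pd²⁺(aq) + Mg(s) → Pd(s) + Mg²⁺(aq), so Q = [Mg²⁺(aq)] / [Pd²⁺(aq)].
Substituting the known concentrations and solving, log [Pd²⁺(aq)] = 0.088 and [Pd²⁺(aq)] = 1.2 M.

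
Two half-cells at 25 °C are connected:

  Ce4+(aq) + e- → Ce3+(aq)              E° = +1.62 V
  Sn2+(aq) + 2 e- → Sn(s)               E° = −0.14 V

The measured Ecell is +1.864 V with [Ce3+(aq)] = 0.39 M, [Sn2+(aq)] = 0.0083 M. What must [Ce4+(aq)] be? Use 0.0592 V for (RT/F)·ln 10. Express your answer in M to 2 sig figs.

2.0 M

Ce⁴⁺/Ce³⁺ is the cathode (higher E°); E°cell = +1.62 − (−0.14) = +1.76 V with n = 2.
Since E = E° − (0.0592/n)·log Q, log Q = n(E° − E)/0.0592 = −3.514.
The balanced reaction is 2 Ce4+(aq) + Sn(s) → 2 Ce3+(aq) + Sn2+(aq), so Q = ([Ce3+(aq)]^2·[Sn2+(aq)]) / [Ce4+(aq)]^2.
Solving for the unknown gives log [Ce4+(aq)] = 0.308, so [Ce4+(aq)] ≈ 2.0 M.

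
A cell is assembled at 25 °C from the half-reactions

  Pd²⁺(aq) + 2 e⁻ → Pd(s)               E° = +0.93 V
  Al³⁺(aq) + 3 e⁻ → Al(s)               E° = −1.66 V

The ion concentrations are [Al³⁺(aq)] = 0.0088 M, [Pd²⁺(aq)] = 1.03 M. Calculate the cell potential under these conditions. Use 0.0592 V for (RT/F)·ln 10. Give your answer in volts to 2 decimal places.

The Pd²⁺/Pd couple has the more positive E°, so it is the cathode; Al³⁺/Al is the anode.
The standard potential is +0.93 − (−1.66) = +2.59 V and the balanced reaction transfers n = 6 electrons.
Balancing gives 3 Pd²⁺(aq) + 2 Al(s) → 3 Pd(s) + 2 Al³⁺(aq); hence Q = [Al³⁺(aq)]^2 / [Pd²⁺(aq)]^3 = 7.09×10^−5 (log Q = −4.150).
By the Nernst equation, E = +2.59 − (0.0592/6)·(−4.150) = +2.63 V.

+2.63 V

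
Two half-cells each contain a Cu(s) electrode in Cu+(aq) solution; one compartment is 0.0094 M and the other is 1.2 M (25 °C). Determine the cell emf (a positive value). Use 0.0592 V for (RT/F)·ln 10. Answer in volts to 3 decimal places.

0.125 V

For a concentration cell E°cell = 0, since both electrodes use the same couple.
The compartment with the higher Cu+(aq) concentration (1.2 M) acts as the cathode; ions are reduced there and produced at the dilute (0.0094 M) anode.
With n = 1, Ecell = −(0.0592/1)·log([dilute]/[conc]) = −(0.0592/1)·log(0.0094/1.2) = +0.125 V.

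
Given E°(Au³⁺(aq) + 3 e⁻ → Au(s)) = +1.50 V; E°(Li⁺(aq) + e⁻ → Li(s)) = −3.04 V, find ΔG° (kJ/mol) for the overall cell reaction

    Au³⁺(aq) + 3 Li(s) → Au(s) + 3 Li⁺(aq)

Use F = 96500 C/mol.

−1314 kJ/mol

In the reaction as written Au³⁺(aq) is reduced, so the Au³⁺/Au couple is the cathode and Li⁺/Li is the anode.
E°cell = +1.50 − (−3.04) = +4.54 V; balancing electrons gives n = 3.
ΔG° = −nFE°cell = −(3)(96500)(+4.54) J/mol = −1314 kJ/mol.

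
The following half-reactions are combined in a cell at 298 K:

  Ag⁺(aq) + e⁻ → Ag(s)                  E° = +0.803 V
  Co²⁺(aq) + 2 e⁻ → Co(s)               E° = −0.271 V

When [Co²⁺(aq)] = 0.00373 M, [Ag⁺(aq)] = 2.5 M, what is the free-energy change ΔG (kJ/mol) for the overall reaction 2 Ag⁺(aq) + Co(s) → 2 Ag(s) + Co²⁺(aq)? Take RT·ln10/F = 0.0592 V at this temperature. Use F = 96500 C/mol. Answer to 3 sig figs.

The standard cell potential is +0.803 − (−0.271) = +1.074 V, with n = 2 electrons in the balanced equation.
The reaction quotient is [Co²⁺(aq)] / [Ag⁺(aq)]^2 = 0.000597; by Nernst, E = +1.074 − (0.0592/2)(−3.224) = +1.1694 V.
ΔG = −nFE = −(2)(96500)(+1.1694) J/mol = −226 kJ/mol.

−226 kJ/mol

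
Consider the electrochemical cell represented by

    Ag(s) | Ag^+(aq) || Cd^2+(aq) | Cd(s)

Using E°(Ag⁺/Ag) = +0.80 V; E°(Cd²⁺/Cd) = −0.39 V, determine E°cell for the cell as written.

−1.19 V

By convention the left-hand electrode in cell notation is the anode (oxidation) and the right-hand electrode is the cathode (reduction).
E°cell = E°(right) − E°(left) = −0.39 − (+0.80) = −1.19 V.
The negative sign shows that, as written, the cell would require an external voltage to drive the reaction.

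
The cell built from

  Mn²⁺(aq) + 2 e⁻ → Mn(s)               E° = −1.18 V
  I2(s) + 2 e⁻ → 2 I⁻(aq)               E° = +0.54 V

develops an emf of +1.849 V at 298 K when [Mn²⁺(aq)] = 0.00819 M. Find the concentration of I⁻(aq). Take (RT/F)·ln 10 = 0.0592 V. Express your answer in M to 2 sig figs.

With I₂/I⁻ at the cathode and Mn²⁺/Mn at the anode, E°cell = +0.54 − (−1.18) = +1.72 V (n = 2).
From the Nernst equation, log Q = n(E° − E)/0.0592 = 2·(+1.72 − (+1.849))/0.0592 = −4.358.
The balanced reaction is I2(s) + Mn(s) → 2 I⁻(aq) + Mn²⁺(aq), so Q = [I⁻(aq)]^2·[Mn²⁺(aq)].
Isolating [I⁻(aq)] in Q = 10^{−4.358} yields log [I⁻(aq)] = −1.136, i.e. 0.073 M.

0.073 M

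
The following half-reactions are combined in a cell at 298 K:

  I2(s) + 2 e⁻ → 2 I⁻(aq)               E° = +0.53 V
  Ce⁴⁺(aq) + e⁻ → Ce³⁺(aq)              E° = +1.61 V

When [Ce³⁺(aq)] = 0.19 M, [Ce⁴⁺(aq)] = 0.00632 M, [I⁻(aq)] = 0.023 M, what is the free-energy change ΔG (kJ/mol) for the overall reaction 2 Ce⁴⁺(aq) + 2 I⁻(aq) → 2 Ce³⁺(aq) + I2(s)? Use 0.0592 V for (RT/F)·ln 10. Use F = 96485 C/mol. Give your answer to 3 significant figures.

−173 kJ/mol

With Ce⁴⁺/Ce³⁺ reduced at the cathode, E°cell = +1.61 − (+0.53) = +1.08 V and n = 2.
The reaction quotient is [Ce³⁺(aq)]^2 / ([Ce⁴⁺(aq)]^2·[I⁻(aq)]^2) = 1.71×10^6; by Nernst, E = +1.08 − (0.0592/2)(6.233) = +0.8955 V.
Finally ΔG = −nFE = −(2)(96485 C/mol)(+0.8955 V) = −173 kJ/mol.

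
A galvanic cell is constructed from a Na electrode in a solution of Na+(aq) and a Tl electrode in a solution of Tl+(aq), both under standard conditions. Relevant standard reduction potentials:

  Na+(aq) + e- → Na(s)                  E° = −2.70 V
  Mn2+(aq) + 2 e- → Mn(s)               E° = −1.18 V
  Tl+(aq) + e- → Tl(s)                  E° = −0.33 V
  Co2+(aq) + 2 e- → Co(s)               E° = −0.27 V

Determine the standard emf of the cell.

+2.37 V

The Tl⁺/Tl couple has the higher E°, so Tl ion is reduced (cathode) and Na is oxidized (anode).
E°cell = E°(cathode) − E°(anode) = −0.33 − (−2.70) = +2.37 V.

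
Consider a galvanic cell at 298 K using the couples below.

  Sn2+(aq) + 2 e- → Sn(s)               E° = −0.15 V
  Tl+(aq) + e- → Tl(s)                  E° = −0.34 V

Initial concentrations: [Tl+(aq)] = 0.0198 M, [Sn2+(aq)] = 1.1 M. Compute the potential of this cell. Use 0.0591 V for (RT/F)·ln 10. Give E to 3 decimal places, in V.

+0.292 V

The Sn²⁺/Sn couple has the more positive E°, so it is the cathode; Tl⁺/Tl is the anode.
E°cell = −0.15 − (−0.34) = +0.19 V, with n = 2 electrons transferred.
The balanced reaction is Sn2+(aq) + 2 Tl(s) → Sn(s) + 2 Tl+(aq), so Q = [Tl+(aq)]^2 / [Sn2+(aq)] = 0.000356 and log Q = −3.448.
E = E° − (0.0591/n)·log Q = +0.19 − (0.0591/2)(−3.448) = +0.292 V.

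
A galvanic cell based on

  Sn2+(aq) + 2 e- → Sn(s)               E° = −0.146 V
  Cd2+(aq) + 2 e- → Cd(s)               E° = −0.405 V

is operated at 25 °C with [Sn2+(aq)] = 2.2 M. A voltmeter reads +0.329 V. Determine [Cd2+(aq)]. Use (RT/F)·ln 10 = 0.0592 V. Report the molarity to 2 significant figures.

0.0095 M

The Sn²⁺/Sn couple has the larger reduction potential, so it is the cathode: E°cell = −0.146 − (−0.405) = +0.259 V and n = 2.
Since E = E° − (0.0592/n)·log Q, log Q = n(E° − E)/0.0592 = −2.365.
For Sn2+(aq) + Cd(s) → Sn(s) + Cd2+(aq), the reaction quotient is Q = [Cd2+(aq)] / [Sn2+(aq)].
Substituting the known concentrations and solving, log [Cd2+(aq)] = −2.023 and [Cd2+(aq)] = 0.0095 M.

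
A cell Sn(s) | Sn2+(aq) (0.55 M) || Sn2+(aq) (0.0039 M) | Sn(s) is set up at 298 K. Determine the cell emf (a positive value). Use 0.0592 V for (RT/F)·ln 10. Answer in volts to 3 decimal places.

0.064 V

For a concentration cell E°cell = 0, since both electrodes use the same couple.
The compartment with the higher Sn2+(aq) concentration (0.55 M) acts as the cathode; ions are reduced there and produced at the dilute (0.0039 M) anode.
With n = 2, Ecell = −(0.0592/2)·log([dilute]/[conc]) = −(0.0592/2)·log(0.0039/0.55) = +0.064 V.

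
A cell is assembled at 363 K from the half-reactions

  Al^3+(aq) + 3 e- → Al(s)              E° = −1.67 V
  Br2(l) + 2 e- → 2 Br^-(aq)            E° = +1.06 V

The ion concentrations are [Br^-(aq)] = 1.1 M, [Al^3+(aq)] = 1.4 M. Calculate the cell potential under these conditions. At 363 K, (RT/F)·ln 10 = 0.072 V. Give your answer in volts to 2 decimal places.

The Br₂/Br⁻ couple has the more positive E°, so it is the cathode; Al³⁺/Al is the anode.
E°cell = +1.06 − (−1.67) = +2.73 V, with n = 6 electrons transferred.
Balancing gives 3 Br2(l) + 2 Al(s) → 6 Br^-(aq) + 2 Al^3+(aq); hence Q = [Br^-(aq)]^6·[Al^3+(aq)]^2 = 3.47 (log Q = 0.541).
By the Nernst equation, E = +2.73 − (0.072/6)·(0.541) = +2.72 V.

+2.72 V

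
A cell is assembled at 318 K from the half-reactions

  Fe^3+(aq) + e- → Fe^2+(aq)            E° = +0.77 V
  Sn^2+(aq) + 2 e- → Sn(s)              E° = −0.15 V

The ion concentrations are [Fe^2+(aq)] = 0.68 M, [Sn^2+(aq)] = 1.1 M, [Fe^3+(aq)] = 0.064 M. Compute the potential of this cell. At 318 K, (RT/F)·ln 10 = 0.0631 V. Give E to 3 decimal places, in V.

+0.854 V

Fe³⁺/Fe²⁺ is reduced (cathode, E° = +0.77 V) and Sn²⁺/Sn is oxidized (anode).
E°cell = +0.77 − (−0.15) = +0.92 V, with n = 2 electrons transferred.
For the overall reaction 2 Fe^3+(aq) + Sn(s) → 2 Fe^2+(aq) + Sn^2+(aq), Q = ([Fe^2+(aq)]^2·[Sn^2+(aq)]) / [Fe^3+(aq)]^2 = 124, giving log Q = 2.094.
E = E° − (0.0631/n)·log Q = +0.92 − (0.0631/2)(2.094) = +0.854 V.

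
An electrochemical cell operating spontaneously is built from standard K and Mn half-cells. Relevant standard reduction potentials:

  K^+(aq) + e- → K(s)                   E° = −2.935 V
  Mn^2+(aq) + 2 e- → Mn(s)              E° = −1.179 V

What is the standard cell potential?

Of the two couples in this cell, the one with the more positive reduction potential is reduced at the cathode: here that is Mn²⁺/Mn (−1.179 V); K⁺/K (−2.935 V) is the anode.
E°cell = E°(cathode) − E°(anode) = −1.179 − (−2.935) = +1.756 V.

+1.756 V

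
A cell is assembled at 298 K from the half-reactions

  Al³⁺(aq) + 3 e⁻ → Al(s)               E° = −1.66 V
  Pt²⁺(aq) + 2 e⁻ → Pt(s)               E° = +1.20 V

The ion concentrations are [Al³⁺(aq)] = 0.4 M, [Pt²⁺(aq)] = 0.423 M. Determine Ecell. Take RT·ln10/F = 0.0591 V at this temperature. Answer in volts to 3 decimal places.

Pt²⁺/Pt is reduced (cathode, E° = +1.20 V) and Al³⁺/Al is oxidized (anode).
E°cell = +1.20 − (−1.66) = +2.86 V, with n = 6 electrons transferred.
For the overall reaction 3 Pt²⁺(aq) + 2 Al(s) → 3 Pt(s) + 2 Al³⁺(aq), Q = [Al³⁺(aq)]^2 / [Pt²⁺(aq)]^3 = 2.11, giving log Q = 0.325.
By the Nernst equation, E = +2.86 − (0.0591/6)·(0.325) = +2.857 V.

+2.857 V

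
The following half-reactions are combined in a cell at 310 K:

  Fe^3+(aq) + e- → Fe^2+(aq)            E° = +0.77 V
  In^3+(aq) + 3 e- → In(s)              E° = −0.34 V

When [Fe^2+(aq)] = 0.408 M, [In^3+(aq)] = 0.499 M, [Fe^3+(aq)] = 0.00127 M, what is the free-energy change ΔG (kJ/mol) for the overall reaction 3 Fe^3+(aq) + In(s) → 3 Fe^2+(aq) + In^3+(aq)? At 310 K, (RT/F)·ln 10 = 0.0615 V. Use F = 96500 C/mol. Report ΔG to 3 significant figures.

−278 kJ/mol

E°cell = +0.77 − (−0.34) = +1.11 V; the balanced reaction transfers n = 3 electrons.
Q = ([Fe^2+(aq)]^3·[In^3+(aq)]) / [Fe^3+(aq)]^3 = 1.65×10^7, so log Q = 7.219 and E = +1.11 − (0.0615/3)(7.219) = +0.9620 V.
ΔG = −nFE = −(3)(96500)(+0.9620) J/mol = −278 kJ/mol.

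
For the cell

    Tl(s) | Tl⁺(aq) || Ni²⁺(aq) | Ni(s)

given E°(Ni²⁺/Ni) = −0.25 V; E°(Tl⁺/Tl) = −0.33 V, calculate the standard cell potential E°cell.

+0.08 V

By convention the left-hand electrode in cell notation is the anode (oxidation) and the right-hand electrode is the cathode (reduction).
E°cell = E°(right) − E°(left) = −0.25 − (−0.33) = +0.08 V.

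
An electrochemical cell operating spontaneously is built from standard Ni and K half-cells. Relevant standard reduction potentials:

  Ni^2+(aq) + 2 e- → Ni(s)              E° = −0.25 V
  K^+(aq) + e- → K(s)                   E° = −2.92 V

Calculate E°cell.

The Ni²⁺/Ni couple has the higher E°, so Ni ion is reduced (cathode) and K is oxidized (anode).
E°cell = E°(cathode) − E°(anode) = −0.25 − (−2.92) = +2.67 V.

+2.67 V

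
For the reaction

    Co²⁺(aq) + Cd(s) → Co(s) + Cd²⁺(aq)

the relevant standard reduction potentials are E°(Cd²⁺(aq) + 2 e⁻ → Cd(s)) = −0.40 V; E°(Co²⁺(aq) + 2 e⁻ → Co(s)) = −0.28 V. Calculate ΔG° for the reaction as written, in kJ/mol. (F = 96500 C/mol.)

In the reaction as written Co²⁺(aq) is reduced, so the Co²⁺/Co couple is the cathode and Cd²⁺/Cd is the anode.
E°cell = −0.28 − (−0.40) = +0.12 V; balancing electrons gives n = 2.
ΔG° = −nFE°cell = −(2)(96500)(+0.12) J/mol = −23.2 kJ/mol.

−23.2 kJ/mol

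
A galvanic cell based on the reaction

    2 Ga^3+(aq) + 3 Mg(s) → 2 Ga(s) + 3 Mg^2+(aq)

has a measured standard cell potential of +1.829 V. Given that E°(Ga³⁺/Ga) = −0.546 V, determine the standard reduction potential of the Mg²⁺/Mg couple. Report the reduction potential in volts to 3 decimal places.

−2.375 V

In the reaction as written the Ga³⁺/Ga couple is reduced (cathode) and Mg²⁺/Mg is oxidized (anode), so E°cell = E°(Ga³⁺/Ga) − E°(Mg²⁺/Mg).
E°(Mg²⁺/Mg) = E°(cathode) − E°cell = −0.546 − (+1.829) = −2.375 V.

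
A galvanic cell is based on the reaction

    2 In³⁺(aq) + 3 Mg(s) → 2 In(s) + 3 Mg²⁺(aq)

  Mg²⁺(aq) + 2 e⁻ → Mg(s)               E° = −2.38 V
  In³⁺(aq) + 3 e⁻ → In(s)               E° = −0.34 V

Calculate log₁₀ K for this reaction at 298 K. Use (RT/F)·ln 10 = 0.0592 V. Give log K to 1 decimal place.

log K = 206.8

The In³⁺/In couple is reduced (cathode); E°cell = −0.34 − (−2.38) = +2.04 V with n = 6.
At equilibrium E = 0, so log K = nE°cell / 0.0592 = (6)(+2.04) / 0.0592 = 206.8.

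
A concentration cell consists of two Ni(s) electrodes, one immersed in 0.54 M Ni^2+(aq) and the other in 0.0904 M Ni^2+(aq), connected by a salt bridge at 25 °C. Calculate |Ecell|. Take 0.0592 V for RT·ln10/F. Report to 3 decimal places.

0.023 V

For a concentration cell E°cell = 0, since both electrodes use the same couple.
The compartment with the higher Ni^2+(aq) concentration (0.54 M) acts as the cathode; ions are reduced there and produced at the dilute (0.0904 M) anode.
With n = 2, Ecell = −(0.0592/2)·log([dilute]/[conc]) = −(0.0592/2)·log(0.0904/0.54) = +0.023 V.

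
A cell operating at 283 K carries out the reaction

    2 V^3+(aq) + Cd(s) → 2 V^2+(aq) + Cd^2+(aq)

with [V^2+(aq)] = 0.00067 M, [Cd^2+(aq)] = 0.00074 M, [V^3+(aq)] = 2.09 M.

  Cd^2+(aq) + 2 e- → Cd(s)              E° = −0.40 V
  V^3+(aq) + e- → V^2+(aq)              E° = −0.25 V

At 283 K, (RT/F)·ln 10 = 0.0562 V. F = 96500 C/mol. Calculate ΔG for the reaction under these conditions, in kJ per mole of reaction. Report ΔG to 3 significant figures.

−83.8 kJ/mol

With V³⁺/V²⁺ reduced at the cathode, E°cell = −0.25 − (−0.40) = +0.15 V and n = 2.
Q = ([V^2+(aq)]^2·[Cd^2+(aq)]) / [V^3+(aq)]^2 = 7.6×10^−11, so log Q = −10.119 and E = +0.15 − (0.0562/2)(−10.119) = +0.4343 V.
Then ΔG = −nFE = −2 × 96500 × +0.4343 J/mol = −83.8 kJ/mol.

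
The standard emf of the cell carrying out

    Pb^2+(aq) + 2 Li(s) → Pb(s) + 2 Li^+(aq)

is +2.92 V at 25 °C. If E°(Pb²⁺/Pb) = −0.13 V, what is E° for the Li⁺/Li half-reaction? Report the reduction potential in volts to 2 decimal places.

−3.05 V

In the reaction as written the Pb²⁺/Pb couple is reduced (cathode) and Li⁺/Li is oxidized (anode), so E°cell = E°(Pb²⁺/Pb) − E°(Li⁺/Li).
E°(Li⁺/Li) = E°(cathode) − E°cell = −0.13 − (+2.92) = −3.05 V.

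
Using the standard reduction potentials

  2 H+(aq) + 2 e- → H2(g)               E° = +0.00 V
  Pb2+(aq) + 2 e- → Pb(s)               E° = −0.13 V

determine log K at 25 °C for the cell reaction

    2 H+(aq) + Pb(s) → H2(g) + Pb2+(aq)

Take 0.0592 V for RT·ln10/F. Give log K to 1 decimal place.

The 2H⁺/H₂ couple is reduced (cathode); E°cell = +0.00 − (−0.13) = +0.13 V with n = 2.
At equilibrium E = 0, so log K = nE°cell / 0.0592 = (2)(+0.13) / 0.0592 = 4.4.

log K = 4.4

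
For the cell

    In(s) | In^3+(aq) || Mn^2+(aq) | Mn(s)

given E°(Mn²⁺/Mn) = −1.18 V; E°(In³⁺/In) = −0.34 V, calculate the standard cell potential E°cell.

By convention the left-hand electrode in cell notation is the anode (oxidation) and the right-hand electrode is the cathode (reduction).
E°cell = E°(right) − E°(left) = −1.18 − (−0.34) = −0.84 V.
The negative sign shows that, as written, the cell would require an external voltage to drive the reaction.

−0.84 V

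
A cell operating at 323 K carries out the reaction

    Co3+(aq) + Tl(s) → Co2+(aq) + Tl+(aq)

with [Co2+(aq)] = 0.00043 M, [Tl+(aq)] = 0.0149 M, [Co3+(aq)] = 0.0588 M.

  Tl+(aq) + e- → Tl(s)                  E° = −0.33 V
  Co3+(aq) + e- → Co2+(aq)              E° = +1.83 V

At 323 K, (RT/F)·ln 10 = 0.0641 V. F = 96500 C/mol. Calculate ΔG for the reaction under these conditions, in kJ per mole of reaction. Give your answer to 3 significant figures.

The standard cell potential is +1.83 − (−0.33) = +2.16 V, with n = 1 electron in the balanced equation.
Here Q = ([Co2+(aq)]·[Tl+(aq)]) / [Co3+(aq)] = 0.000109 (log Q = −3.963), giving E = +2.16 − (0.0641/1)·(−3.963) = +2.4140 V.
Then ΔG = −nFE = −1 × 96500 × +2.4140 J/mol = −233 kJ/mol.

−233 kJ/mol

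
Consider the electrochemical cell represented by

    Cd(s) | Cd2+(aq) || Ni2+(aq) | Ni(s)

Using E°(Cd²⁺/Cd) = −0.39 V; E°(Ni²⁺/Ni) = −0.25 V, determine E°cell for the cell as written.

+0.14 V

By convention the left-hand electrode in cell notation is the anode (oxidation) and the right-hand electrode is the cathode (reduction).
E°cell = E°(right) − E°(left) = −0.25 − (−0.39) = +0.14 V.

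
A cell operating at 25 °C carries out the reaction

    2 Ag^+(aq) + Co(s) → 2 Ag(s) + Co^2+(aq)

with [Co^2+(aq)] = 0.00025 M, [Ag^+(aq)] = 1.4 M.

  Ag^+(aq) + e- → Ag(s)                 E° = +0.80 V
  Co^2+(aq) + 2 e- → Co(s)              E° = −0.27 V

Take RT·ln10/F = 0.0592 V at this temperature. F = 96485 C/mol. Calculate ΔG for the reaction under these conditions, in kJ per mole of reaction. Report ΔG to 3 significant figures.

With Ag⁺/Ag reduced at the cathode, E°cell = +0.80 − (−0.27) = +1.07 V and n = 2.
The reaction quotient is [Co^2+(aq)] / [Ag^+(aq)]^2 = 0.000128; by Nernst, E = +1.07 − (0.0592/2)(−3.894) = +1.1853 V.
Finally ΔG = −nFE = −(2)(96485 C/mol)(+1.1853 V) = −229 kJ/mol.

−229 kJ/mol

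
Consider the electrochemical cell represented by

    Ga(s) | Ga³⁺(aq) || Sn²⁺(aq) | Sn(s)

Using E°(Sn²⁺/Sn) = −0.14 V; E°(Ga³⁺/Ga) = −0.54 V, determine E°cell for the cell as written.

By convention the left-hand electrode in cell notation is the anode (oxidation) and the right-hand electrode is the cathode (reduction).
E°cell = E°(right) − E°(left) = −0.14 − (−0.54) = +0.40 V.

+0.40 V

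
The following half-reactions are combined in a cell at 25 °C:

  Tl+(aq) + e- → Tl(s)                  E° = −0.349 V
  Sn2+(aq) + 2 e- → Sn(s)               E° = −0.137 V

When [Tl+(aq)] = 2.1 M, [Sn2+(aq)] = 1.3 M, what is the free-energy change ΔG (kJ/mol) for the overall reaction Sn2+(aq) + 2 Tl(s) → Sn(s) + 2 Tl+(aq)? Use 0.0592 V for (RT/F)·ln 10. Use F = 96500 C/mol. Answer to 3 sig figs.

−37.9 kJ/mol

The standard cell potential is −0.137 − (−0.349) = +0.212 V, with n = 2 electrons in the balanced equation.
Q = [Tl+(aq)]^2 / [Sn2+(aq)] = 3.39, so log Q = 0.530 and E = +0.212 − (0.0592/2)(0.530) = +0.1963 V.
Then ΔG = −nFE = −2 × 96500 × +0.1963 J/mol = −37.9 kJ/mol.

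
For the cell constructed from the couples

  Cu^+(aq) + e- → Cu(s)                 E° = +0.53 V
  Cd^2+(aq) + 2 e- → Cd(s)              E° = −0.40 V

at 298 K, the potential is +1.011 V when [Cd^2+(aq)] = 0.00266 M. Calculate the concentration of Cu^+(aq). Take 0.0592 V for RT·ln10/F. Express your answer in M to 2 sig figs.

With Cu⁺/Cu at the cathode and Cd²⁺/Cd at the anode, E°cell = +0.53 − (−0.40) = +0.93 V (n = 2).
From the Nernst equation, log Q = n(E° − E)/0.0592 = 2·(+0.93 − (+1.011))/0.0592 = −2.736.
Balancing electrons gives 2 Cu^+(aq) + Cd(s) → 2 Cu(s) + Cd^2+(aq); thus Q = [Cd^2+(aq)] / [Cu^+(aq)]^2.
Substituting the known concentrations and solving, log [Cu^+(aq)] = 0.080 and [Cu^+(aq)] = 1.2 M.

1.2 M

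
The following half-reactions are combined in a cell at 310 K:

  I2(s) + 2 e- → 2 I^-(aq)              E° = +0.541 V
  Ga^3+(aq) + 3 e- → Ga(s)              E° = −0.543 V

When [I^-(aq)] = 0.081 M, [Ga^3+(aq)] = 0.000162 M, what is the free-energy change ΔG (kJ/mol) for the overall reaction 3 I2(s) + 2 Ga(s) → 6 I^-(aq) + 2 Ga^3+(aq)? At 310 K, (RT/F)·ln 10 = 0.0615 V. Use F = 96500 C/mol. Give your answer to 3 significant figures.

−711 kJ/mol

The standard cell potential is +0.541 − (−0.543) = +1.084 V, with n = 6 electrons in the balanced equation.
The reaction quotient is [I^-(aq)]^6·[Ga^3+(aq)]^2 = 7.41×10^−15; by Nernst, E = +1.084 − (0.0615/6)(−14.130) = +1.2288 V.
ΔG = −nFE = −(6)(96500)(+1.2288) J/mol = −711 kJ/mol.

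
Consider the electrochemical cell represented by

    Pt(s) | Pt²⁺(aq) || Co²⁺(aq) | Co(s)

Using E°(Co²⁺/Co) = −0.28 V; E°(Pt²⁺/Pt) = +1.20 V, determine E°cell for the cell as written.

By convention the left-hand electrode in cell notation is the anode (oxidation) and the right-hand electrode is the cathode (reduction).
E°cell = E°(right) − E°(left) = −0.28 − (+1.20) = −1.48 V.
The negative sign shows that, as written, the cell would require an external voltage to drive the reaction.

−1.48 V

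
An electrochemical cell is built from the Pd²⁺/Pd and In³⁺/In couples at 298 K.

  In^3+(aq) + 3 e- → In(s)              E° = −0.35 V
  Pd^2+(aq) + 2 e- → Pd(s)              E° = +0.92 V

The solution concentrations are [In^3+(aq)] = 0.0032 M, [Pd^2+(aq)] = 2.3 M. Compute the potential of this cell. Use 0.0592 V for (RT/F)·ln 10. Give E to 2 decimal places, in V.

Since E°(Pd²⁺/Pd) > E°(In³⁺/In), Pd²⁺/Pd serves as the cathode.
E°cell = +0.92 − (−0.35) = +1.27 V, with n = 6 electrons transferred.
The balanced reaction is 3 Pd^2+(aq) + 2 In(s) → 3 Pd(s) + 2 In^3+(aq), so Q = [In^3+(aq)]^2 / [Pd^2+(aq)]^3 = 8.42×10^−7 and log Q = −6.075.
Applying E = E° − (RT ln10/nF)·log Q gives +1.27 − (0.0592/6)(−6.075) = +1.33 V.

+1.33 V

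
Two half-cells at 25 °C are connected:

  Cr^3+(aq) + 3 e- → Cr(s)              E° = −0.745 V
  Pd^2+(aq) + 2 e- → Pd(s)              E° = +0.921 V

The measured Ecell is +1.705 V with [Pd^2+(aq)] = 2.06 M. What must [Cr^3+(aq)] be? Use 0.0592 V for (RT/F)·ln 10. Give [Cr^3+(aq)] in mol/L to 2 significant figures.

0.031 M

With Pd²⁺/Pd at the cathode and Cr³⁺/Cr at the anode, E°cell = +0.921 − (−0.745) = +1.666 V (n = 6).
Since E = E° − (0.0592/n)·log Q, log Q = n(E° − E)/0.0592 = −3.953.
For 3 Pd^2+(aq) + 2 Cr(s) → 3 Pd(s) + 2 Cr^3+(aq), the reaction quotient is Q = [Cr^3+(aq)]^2 / [Pd^2+(aq)]^3.
Substituting the known concentrations and solving, log [Cr^3+(aq)] = −1.506 and [Cr^3+(aq)] = 0.031 M.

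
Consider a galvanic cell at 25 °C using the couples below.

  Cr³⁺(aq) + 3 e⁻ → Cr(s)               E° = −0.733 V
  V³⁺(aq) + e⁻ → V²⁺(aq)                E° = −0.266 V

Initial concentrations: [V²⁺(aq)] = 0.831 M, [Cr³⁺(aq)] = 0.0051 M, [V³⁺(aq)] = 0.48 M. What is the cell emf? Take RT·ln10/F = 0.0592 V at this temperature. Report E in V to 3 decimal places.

+0.498 V

The V³⁺/V²⁺ couple has the more positive E°, so it is the cathode; Cr³⁺/Cr is the anode.
E°cell = −0.266 − (−0.733) = +0.467 V, with n = 3 electrons transferred.
The balanced reaction is 3 V³⁺(aq) + Cr(s) → 3 V²⁺(aq) + Cr³⁺(aq), so Q = ([V²⁺(aq)]^3·[Cr³⁺(aq)]) / [V³⁺(aq)]^3 = 0.0265 and log Q = −1.577.
By the Nernst equation, E = +0.467 − (0.0592/3)·(−1.577) = +0.498 V.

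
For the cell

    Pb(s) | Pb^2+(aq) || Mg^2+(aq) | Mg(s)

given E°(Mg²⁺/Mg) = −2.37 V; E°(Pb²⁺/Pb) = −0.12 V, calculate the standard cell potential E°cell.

−2.25 V

By convention the left-hand electrode in cell notation is the anode (oxidation) and the right-hand electrode is the cathode (reduction).
E°cell = E°(right) − E°(left) = −2.37 − (−0.12) = −2.25 V.
The negative sign shows that, as written, the cell would require an external voltage to drive the reaction.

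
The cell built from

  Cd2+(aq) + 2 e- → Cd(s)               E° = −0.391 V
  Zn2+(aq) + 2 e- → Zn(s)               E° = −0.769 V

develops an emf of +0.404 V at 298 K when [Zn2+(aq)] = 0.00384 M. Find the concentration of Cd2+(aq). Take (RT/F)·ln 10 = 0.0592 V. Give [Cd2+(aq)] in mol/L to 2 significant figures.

The Cd²⁺/Cd couple has the larger reduction potential, so it is the cathode: E°cell = −0.391 − (−0.769) = +0.378 V and n = 2.
Rearranging E = E° − (0.0592/n)·log Q gives log Q = 2(+0.378 − (+0.404))/0.0592 = −0.878.
The balanced reaction is Cd2+(aq) + Zn(s) → Cd(s) + Zn2+(aq), so Q = [Zn2+(aq)] / [Cd2+(aq)].
Isolating [Cd2+(aq)] in Q = 10^{−0.878} yields log [Cd2+(aq)] = −1.538, i.e. 0.029 M.

0.029 M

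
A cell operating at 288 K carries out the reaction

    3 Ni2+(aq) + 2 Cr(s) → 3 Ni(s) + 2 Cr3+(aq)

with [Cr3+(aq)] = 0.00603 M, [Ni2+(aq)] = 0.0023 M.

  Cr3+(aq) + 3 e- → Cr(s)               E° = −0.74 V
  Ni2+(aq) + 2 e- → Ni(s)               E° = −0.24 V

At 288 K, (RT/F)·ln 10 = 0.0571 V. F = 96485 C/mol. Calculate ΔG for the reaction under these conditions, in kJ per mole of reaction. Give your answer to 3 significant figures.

E°cell = −0.24 − (−0.74) = +0.50 V; the balanced reaction transfers n = 6 electrons.
The reaction quotient is [Cr3+(aq)]^2 / [Ni2+(aq)]^3 = 2.99×10^3; by Nernst, E = +0.50 − (0.0571/6)(3.475) = +0.4669 V.
Finally ΔG = −nFE = −(6)(96485 C/mol)(+0.4669 V) = −270 kJ/mol.

−270 kJ/mol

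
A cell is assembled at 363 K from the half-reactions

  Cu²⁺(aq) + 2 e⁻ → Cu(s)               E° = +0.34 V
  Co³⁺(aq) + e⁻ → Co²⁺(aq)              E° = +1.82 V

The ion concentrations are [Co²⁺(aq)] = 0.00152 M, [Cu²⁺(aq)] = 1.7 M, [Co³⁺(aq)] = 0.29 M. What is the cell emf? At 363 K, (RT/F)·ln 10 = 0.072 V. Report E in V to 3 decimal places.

+1.636 V

Since E°(Co³⁺/Co²⁺) > E°(Cu²⁺/Cu), Co³⁺/Co²⁺ serves as the cathode.
The standard potential is +1.82 − (+0.34) = +1.48 V and the balanced reaction transfers n = 2 electrons.
Balancing gives 2 Co³⁺(aq) + Cu(s) → 2 Co²⁺(aq) + Cu²⁺(aq); hence Q = ([Co²⁺(aq)]^2·[Cu²⁺(aq)]) / [Co³⁺(aq)]^2 = 4.67×10^−5 (log Q = −4.331).
Applying E = E° − (RT ln10/nF)·log Q gives +1.48 − (0.072/2)(−4.331) = +1.636 V.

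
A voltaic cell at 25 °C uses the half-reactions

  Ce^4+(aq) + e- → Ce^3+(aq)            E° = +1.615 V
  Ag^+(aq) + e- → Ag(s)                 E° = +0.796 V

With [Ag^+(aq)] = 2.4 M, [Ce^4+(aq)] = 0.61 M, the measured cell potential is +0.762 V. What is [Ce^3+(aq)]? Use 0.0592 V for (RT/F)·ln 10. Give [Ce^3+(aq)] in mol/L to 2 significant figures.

2.3 M

Ce⁴⁺/Ce³⁺ is the cathode (higher E°); E°cell = +1.615 − (+0.796) = +0.819 V with n = 1.
Rearranging E = E° − (0.0592/n)·log Q gives log Q = 1(+0.819 − (+0.762))/0.0592 = 0.963.
For Ce^4+(aq) + Ag(s) → Ce^3+(aq) + Ag^+(aq), the reaction quotient is Q = ([Ce^3+(aq)]·[Ag^+(aq)]) / [Ce^4+(aq)].
Isolating [Ce^3+(aq)] in Q = 10^{0.963} yields log [Ce^3+(aq)] = 0.368, i.e. 2.3 M.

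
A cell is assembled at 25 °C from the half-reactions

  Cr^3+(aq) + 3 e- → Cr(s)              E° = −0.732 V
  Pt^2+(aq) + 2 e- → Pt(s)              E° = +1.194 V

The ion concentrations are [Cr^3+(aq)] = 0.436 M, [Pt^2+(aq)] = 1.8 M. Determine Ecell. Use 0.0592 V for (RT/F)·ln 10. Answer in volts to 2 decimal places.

+1.94 V

The Pt²⁺/Pt couple has the more positive E°, so it is the cathode; Cr³⁺/Cr is the anode.
The standard potential is +1.194 − (−0.732) = +1.926 V and the balanced reaction transfers n = 6 electrons.
The balanced reaction is 3 Pt^2+(aq) + 2 Cr(s) → 3 Pt(s) + 2 Cr^3+(aq), so Q = [Cr^3+(aq)]^2 / [Pt^2+(aq)]^3 = 0.0326 and log Q = −1.487.
E = E° − (0.0592/n)·log Q = +1.926 − (0.0592/6)(−1.487) = +1.94 V.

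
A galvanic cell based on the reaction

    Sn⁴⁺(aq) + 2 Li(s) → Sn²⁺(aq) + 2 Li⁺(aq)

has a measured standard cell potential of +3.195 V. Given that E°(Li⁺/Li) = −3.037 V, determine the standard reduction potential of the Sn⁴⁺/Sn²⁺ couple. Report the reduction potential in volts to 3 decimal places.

In the reaction as written the Sn⁴⁺/Sn²⁺ couple is reduced (cathode) and Li⁺/Li is oxidized (anode), so E°cell = E°(Sn⁴⁺/Sn²⁺) − E°(Li⁺/Li).
E°(Sn⁴⁺/Sn²⁺) = E°cell + E°(anode) = +3.195 + (−3.037) = +0.158 V.

+0.158 V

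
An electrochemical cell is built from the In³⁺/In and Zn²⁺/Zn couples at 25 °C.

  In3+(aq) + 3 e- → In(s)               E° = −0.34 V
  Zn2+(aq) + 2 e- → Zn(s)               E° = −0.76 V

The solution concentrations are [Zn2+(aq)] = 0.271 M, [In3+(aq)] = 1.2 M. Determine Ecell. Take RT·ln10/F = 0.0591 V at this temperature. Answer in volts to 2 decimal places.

+0.44 V

In³⁺/In is reduced (cathode, E° = −0.34 V) and Zn²⁺/Zn is oxidized (anode).
The standard potential is −0.34 − (−0.76) = +0.42 V and the balanced reaction transfers n = 6 electrons.
Balancing gives 2 In3+(aq) + 3 Zn(s) → 2 In(s) + 3 Zn2+(aq); hence Q = [Zn2+(aq)]^3 / [In3+(aq)]^2 = 0.0138 (log Q = −1.859).
E = E° − (0.0591/n)·log Q = +0.42 − (0.0591/6)(−1.859) = +0.44 V.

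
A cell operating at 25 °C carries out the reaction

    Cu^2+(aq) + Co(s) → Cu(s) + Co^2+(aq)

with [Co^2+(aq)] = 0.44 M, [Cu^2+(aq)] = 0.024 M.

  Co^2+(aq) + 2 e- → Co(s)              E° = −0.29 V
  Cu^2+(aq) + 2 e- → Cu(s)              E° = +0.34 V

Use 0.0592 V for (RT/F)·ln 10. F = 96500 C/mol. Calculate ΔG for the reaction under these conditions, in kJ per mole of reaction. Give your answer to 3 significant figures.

−114 kJ/mol

The standard cell potential is +0.34 − (−0.29) = +0.63 V, with n = 2 electrons in the balanced equation.
Here Q = [Co^2+(aq)] / [Cu^2+(aq)] = 18.3 (log Q = 1.263), giving E = +0.63 − (0.0592/2)·(1.263) = +0.5926 V.
ΔG = −nFE = −(2)(96500)(+0.5926) J/mol = −114 kJ/mol.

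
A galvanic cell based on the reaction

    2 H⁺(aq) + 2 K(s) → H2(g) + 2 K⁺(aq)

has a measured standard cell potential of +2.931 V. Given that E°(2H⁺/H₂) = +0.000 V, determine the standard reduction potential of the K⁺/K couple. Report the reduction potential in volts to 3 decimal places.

−2.931 V

In the reaction as written the 2H⁺/H₂ couple is reduced (cathode) and K⁺/K is oxidized (anode), so E°cell = E°(2H⁺/H₂) − E°(K⁺/K).
E°(K⁺/K) = E°(cathode) − E°cell = +0.000 − (+2.931) = −2.931 V.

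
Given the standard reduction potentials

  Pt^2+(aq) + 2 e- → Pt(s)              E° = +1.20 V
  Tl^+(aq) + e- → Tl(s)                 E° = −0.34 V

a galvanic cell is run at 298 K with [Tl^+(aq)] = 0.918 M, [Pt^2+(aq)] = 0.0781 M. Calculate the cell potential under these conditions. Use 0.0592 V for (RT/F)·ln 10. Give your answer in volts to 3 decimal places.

Pt²⁺/Pt is reduced (cathode, E° = +1.20 V) and Tl⁺/Tl is oxidized (anode).
E°cell = E°cat − E°an = +1.20 − (−0.34) = +1.54 V; n = 2.
The balanced reaction is Pt^2+(aq) + 2 Tl(s) → Pt(s) + 2 Tl^+(aq), so Q = [Tl^+(aq)]^2 / [Pt^2+(aq)] = 10.8 and log Q = 1.033.
E = E° − (0.0592/n)·log Q = +1.54 − (0.0592/2)(1.033) = +1.509 V.

+1.509 V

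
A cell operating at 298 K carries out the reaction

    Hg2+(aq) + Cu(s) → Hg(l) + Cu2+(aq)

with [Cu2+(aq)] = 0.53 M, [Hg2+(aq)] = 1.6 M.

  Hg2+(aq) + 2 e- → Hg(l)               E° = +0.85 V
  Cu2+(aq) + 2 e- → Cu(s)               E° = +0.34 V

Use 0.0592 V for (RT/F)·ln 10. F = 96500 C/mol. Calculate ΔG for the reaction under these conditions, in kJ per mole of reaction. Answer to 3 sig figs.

E°cell = +0.85 − (+0.34) = +0.51 V; the balanced reaction transfers n = 2 electrons.
Here Q = [Cu2+(aq)] / [Hg2+(aq)] = 0.331 (log Q = −0.480), giving E = +0.51 − (0.0592/2)·(−0.480) = +0.5242 V.
Then ΔG = −nFE = −2 × 96500 × +0.5242 J/mol = −101 kJ/mol.

−101 kJ/mol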